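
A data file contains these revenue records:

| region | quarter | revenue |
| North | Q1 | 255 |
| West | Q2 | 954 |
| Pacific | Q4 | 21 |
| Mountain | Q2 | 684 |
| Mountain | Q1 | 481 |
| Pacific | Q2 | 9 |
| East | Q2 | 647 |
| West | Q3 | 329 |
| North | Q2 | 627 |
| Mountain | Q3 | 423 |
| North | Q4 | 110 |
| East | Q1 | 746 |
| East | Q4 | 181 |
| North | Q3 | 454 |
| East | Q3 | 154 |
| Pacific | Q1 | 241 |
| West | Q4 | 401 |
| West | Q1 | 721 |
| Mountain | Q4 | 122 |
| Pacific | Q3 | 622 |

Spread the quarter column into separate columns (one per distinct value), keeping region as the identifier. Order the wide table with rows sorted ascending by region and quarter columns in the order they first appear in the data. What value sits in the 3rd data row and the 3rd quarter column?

110

With rows sorted ascending by region, row 3 is region=North. quarter columns in first-appearance order: Q1, Q2, Q4, Q3; column 3 is Q4.
Long rows with region=North, quarter=Q4: revenue = 110.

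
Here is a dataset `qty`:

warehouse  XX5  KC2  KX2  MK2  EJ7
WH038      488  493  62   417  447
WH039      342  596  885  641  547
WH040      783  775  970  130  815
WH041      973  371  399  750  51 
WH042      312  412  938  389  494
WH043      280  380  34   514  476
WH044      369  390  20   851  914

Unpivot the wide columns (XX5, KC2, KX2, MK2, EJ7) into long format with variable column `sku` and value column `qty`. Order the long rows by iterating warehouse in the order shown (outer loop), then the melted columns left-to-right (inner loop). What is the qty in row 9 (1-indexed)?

641

35 rows total (7 × 5). Row 9: index ⌊(9-1)/5⌋ = 1 into warehouse → WH039; (9-1) mod 5 = 3 into the melted columns → MK2.
So row 9 is (WH039, MK2, 641); qty = 641.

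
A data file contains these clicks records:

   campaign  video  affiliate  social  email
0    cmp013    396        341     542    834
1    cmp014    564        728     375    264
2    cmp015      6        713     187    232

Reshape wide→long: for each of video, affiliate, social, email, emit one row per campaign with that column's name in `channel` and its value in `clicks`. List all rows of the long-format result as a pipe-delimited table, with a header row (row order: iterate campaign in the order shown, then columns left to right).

Each (campaign, column) pair becomes one row: 3 × 4 = 12 rows.
For example, (cmp013, video) → clicks=396.

| campaign | channel | clicks |
| cmp013 | video | 396 |
| cmp013 | affiliate | 341 |
| cmp013 | social | 542 |
| cmp013 | email | 834 |
| cmp014 | video | 564 |
| cmp014 | affiliate | 728 |
| cmp014 | social | 375 |
| cmp014 | email | 264 |
| cmp015 | video | 6 |
| cmp015 | affiliate | 713 |
| cmp015 | social | 187 |
| cmp015 | email | 232 |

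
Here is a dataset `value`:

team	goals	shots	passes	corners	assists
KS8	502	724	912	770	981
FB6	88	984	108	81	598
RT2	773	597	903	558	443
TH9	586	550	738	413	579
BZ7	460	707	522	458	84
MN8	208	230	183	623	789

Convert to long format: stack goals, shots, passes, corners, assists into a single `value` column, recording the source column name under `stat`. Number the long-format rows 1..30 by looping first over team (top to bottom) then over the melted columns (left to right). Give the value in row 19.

413

30 rows total (6 × 5). Row 19: index ⌊(19-1)/5⌋ = 3 into team → TH9; (19-1) mod 5 = 3 into the melted columns → corners.
So row 19 is (TH9, corners, 413); value = 413.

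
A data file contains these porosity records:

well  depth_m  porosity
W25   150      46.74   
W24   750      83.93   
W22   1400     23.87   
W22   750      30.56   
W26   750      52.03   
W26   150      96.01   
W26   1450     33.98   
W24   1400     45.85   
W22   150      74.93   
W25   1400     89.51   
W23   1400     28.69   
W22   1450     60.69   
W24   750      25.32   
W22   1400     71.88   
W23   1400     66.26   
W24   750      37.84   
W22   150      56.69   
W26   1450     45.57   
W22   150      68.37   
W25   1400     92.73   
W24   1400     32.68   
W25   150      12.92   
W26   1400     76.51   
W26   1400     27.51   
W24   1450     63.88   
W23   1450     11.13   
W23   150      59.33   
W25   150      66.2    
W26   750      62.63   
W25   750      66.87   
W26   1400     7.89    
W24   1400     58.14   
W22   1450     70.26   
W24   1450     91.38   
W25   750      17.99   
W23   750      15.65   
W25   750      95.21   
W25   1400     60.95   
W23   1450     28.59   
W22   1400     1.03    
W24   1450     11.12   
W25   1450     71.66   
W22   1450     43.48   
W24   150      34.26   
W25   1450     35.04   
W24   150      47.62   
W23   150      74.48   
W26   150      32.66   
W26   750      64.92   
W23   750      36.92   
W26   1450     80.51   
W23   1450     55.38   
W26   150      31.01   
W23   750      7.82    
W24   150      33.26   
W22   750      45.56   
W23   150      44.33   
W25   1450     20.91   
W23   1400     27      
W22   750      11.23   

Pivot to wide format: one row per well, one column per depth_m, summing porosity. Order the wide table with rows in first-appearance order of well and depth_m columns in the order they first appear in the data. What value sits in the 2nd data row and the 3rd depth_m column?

136.67

With rows in first-appearance order of well, row 2 is well=W24. depth_m columns in first-appearance order: 150, 750, 1400, 1450; column 3 is 1400.
Long rows with well=W24, depth_m=1400: 45.85 + 32.68 + 58.14 = 136.67.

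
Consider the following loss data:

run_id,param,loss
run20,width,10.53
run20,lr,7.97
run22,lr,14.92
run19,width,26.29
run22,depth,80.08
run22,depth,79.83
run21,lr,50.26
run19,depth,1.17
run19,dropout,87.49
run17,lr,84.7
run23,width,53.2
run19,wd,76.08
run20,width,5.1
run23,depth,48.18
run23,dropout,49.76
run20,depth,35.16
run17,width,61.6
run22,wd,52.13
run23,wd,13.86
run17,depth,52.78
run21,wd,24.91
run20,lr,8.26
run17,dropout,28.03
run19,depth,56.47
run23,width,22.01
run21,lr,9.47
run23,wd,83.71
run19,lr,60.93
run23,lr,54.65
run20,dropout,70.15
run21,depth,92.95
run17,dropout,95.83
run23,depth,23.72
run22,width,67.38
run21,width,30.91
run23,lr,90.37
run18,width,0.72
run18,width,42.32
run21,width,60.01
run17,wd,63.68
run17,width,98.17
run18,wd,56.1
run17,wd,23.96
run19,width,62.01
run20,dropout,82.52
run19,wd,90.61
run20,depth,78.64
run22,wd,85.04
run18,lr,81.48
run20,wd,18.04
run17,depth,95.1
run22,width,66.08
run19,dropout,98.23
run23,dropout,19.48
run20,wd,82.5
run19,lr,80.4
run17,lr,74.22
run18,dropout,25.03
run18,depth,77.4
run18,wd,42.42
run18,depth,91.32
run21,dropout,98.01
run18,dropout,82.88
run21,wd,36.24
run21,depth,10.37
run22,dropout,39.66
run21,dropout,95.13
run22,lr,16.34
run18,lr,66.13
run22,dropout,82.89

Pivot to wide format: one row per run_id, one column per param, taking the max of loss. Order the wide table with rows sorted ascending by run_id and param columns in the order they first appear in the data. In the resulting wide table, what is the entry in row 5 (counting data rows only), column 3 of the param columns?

With rows sorted ascending by run_id, row 5 is run_id=run21. param columns in first-appearance order: width, lr, depth, dropout, wd; column 3 is depth.
Long rows with run_id=run21, param=depth: max(92.95, 10.37) = 92.95.

92.95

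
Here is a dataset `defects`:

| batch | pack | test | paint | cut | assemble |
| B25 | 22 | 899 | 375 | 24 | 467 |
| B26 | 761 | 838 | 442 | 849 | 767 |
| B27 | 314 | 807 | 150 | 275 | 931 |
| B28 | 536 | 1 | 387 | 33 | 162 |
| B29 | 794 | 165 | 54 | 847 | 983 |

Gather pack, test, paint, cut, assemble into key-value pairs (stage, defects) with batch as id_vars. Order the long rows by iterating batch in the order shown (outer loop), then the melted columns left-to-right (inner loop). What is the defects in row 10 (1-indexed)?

767

25 rows total (5 × 5). Row 10: index ⌊(10-1)/5⌋ = 1 into batch → B26; (10-1) mod 5 = 4 into the melted columns → assemble.
So row 10 is (B26, assemble, 767); defects = 767.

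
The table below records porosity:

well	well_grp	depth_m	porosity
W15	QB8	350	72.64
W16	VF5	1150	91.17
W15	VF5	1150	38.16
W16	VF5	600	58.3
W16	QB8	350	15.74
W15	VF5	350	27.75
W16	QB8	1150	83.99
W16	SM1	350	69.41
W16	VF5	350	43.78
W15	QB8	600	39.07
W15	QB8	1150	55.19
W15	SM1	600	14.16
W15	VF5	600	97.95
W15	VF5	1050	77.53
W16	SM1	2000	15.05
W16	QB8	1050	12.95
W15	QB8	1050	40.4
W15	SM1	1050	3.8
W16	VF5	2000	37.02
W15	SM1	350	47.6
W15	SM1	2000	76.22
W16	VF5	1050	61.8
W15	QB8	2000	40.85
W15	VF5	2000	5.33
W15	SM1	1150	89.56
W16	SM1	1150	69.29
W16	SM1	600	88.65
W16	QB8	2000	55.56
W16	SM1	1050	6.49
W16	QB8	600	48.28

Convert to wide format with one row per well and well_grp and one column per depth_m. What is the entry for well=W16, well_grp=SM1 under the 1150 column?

69.29

Wide layout: rows indexed by well and well_grp, columns are the 5 distinct depth_m values (350, 1150, 600, 1050, 2000).
Cell (well=W16, well_grp=SM1, depth_m=1150) draws from the long row where well=W16, well_grp=SM1 and depth_m=1150, which has porosity=69.29.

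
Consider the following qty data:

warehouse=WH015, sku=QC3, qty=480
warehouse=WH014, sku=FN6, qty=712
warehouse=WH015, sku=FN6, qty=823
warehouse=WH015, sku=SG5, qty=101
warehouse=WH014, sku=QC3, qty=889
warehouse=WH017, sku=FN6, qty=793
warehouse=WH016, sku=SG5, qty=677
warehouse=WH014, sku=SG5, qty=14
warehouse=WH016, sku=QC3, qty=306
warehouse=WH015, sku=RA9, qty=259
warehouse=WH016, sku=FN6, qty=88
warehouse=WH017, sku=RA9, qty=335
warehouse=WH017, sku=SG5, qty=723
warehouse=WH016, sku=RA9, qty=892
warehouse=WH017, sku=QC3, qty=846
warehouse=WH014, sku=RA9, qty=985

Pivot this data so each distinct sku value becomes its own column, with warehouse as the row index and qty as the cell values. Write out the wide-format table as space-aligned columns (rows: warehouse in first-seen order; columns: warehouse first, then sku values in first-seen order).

warehouse  QC3  FN6  SG5  RA9
WH015      480  823  101  259
WH014      889  712  14   985
WH017      846  793  723  335
WH016      306  88   677  892

Columns: warehouse plus the 4 distinct sku values (QC3, FN6, SG5, RA9).
For example, row WH015 column QC3 takes qty=480 from the long row (WH015, QC3).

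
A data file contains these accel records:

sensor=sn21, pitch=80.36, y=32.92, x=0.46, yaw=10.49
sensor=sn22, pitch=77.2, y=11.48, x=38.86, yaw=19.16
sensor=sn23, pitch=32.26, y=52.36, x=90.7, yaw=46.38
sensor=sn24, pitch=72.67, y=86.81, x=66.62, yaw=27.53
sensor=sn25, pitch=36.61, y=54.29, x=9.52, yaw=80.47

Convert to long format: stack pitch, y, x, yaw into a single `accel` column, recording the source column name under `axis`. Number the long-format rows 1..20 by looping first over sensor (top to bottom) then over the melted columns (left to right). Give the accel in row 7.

20 rows total (5 × 4). Row 7: index ⌊(7-1)/4⌋ = 1 into sensor → sn22; (7-1) mod 4 = 2 into the melted columns → x.
So row 7 is (sn22, x, 38.86); accel = 38.86.

38.86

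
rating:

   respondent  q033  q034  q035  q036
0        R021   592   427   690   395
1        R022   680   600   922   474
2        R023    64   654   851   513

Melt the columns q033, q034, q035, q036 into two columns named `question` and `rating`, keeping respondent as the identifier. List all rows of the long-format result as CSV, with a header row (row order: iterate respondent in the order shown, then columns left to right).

respondent,question,rating
R021,q033,592
R021,q034,427
R021,q035,690
R021,q036,395
R022,q033,680
R022,q034,600
R022,q035,922
R022,q036,474
R023,q033,64
R023,q034,654
R023,q035,851
R023,q036,513

Each (respondent, column) pair becomes one row: 3 × 4 = 12 rows.
For example, (R021, q033) → rating=592.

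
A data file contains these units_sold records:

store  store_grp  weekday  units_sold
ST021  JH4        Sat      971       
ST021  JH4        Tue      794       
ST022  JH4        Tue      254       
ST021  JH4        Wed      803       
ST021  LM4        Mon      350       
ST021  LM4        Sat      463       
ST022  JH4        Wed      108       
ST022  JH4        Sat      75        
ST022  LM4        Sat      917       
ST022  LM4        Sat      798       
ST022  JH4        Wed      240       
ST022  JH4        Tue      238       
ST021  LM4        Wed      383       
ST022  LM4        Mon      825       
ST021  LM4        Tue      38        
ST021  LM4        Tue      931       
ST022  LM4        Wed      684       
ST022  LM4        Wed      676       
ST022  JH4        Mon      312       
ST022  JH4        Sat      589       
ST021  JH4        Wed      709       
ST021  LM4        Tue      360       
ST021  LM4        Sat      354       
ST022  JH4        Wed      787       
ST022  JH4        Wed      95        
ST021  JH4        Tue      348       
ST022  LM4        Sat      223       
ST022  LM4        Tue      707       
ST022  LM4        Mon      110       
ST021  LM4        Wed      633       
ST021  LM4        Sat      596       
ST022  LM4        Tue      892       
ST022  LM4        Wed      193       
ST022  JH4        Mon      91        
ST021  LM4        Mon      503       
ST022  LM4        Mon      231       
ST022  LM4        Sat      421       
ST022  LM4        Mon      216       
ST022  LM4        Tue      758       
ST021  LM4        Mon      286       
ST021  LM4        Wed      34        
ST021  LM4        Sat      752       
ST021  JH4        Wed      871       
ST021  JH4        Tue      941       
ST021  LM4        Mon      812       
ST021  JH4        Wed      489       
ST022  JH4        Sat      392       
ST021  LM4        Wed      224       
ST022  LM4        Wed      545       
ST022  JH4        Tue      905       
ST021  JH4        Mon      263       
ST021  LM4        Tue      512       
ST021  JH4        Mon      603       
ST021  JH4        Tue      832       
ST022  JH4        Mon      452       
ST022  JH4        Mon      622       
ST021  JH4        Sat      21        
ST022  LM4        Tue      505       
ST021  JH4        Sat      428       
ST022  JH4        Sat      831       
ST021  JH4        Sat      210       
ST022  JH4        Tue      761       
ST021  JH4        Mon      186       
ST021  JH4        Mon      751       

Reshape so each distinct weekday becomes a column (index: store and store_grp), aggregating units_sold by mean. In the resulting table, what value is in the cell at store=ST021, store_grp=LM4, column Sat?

541.25

Rows with store=ST021, store_grp=LM4 and weekday=Sat: units_sold values are 463, 354, 596, 752.
(463 + 354 + 596 + 752) / 4 = 541.25.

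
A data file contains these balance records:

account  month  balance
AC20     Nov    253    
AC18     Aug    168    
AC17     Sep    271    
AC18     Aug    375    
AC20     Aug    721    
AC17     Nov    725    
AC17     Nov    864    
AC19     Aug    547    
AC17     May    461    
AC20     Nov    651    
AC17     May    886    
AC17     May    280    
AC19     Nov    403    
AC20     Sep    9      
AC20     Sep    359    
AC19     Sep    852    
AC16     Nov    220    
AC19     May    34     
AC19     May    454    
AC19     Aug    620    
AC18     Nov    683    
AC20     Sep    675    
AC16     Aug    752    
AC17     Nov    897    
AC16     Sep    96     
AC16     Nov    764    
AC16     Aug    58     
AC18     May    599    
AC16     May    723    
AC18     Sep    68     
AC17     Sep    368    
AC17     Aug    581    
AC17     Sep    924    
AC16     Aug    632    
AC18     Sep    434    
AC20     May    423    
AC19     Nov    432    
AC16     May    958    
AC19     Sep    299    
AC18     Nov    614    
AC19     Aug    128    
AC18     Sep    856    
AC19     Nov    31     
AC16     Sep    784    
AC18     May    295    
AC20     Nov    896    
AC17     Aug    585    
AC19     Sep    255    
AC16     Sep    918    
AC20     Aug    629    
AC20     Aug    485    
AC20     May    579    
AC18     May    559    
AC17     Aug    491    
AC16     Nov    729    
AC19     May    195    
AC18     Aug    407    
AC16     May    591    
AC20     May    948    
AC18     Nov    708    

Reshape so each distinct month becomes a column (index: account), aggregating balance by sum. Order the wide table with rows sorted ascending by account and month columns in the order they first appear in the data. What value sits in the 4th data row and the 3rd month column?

1406

With rows sorted ascending by account, row 4 is account=AC19. month columns in first-appearance order: Nov, Aug, Sep, May; column 3 is Sep.
Long rows with account=AC19, month=Sep: 852 + 299 + 255 = 1406.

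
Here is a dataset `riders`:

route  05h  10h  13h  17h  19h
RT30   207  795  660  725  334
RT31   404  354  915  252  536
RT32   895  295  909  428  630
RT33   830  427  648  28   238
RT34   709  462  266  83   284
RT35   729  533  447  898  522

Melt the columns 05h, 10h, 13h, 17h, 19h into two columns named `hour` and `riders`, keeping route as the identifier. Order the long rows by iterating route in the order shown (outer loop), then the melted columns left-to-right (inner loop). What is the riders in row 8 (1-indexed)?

30 rows total (6 × 5). Row 8: index ⌊(8-1)/5⌋ = 1 into route → RT31; (8-1) mod 5 = 2 into the melted columns → 13h.
So row 8 is (RT31, 13h, 915); riders = 915.

915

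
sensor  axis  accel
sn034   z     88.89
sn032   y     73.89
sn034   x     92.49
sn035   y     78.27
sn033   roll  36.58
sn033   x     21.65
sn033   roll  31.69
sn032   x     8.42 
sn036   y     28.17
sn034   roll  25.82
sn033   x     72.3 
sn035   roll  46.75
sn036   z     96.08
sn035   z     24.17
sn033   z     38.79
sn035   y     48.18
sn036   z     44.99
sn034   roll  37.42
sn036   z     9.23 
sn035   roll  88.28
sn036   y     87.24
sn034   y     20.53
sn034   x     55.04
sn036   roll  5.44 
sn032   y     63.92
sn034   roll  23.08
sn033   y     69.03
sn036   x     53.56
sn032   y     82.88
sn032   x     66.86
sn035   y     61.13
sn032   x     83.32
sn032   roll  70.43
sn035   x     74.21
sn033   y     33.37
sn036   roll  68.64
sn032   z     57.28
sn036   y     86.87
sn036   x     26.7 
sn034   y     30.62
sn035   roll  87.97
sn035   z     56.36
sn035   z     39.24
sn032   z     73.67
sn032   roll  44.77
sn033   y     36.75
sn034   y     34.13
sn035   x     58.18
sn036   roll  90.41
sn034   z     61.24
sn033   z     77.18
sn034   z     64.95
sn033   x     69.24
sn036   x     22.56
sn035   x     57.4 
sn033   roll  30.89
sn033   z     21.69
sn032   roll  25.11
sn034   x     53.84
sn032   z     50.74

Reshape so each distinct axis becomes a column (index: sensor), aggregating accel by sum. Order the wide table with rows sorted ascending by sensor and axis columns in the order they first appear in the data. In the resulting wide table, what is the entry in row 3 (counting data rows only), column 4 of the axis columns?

86.32

With rows sorted ascending by sensor, row 3 is sensor=sn034. axis columns in first-appearance order: z, y, x, roll; column 4 is roll.
Long rows with sensor=sn034, axis=roll: 25.82 + 37.42 + 23.08 = 86.32.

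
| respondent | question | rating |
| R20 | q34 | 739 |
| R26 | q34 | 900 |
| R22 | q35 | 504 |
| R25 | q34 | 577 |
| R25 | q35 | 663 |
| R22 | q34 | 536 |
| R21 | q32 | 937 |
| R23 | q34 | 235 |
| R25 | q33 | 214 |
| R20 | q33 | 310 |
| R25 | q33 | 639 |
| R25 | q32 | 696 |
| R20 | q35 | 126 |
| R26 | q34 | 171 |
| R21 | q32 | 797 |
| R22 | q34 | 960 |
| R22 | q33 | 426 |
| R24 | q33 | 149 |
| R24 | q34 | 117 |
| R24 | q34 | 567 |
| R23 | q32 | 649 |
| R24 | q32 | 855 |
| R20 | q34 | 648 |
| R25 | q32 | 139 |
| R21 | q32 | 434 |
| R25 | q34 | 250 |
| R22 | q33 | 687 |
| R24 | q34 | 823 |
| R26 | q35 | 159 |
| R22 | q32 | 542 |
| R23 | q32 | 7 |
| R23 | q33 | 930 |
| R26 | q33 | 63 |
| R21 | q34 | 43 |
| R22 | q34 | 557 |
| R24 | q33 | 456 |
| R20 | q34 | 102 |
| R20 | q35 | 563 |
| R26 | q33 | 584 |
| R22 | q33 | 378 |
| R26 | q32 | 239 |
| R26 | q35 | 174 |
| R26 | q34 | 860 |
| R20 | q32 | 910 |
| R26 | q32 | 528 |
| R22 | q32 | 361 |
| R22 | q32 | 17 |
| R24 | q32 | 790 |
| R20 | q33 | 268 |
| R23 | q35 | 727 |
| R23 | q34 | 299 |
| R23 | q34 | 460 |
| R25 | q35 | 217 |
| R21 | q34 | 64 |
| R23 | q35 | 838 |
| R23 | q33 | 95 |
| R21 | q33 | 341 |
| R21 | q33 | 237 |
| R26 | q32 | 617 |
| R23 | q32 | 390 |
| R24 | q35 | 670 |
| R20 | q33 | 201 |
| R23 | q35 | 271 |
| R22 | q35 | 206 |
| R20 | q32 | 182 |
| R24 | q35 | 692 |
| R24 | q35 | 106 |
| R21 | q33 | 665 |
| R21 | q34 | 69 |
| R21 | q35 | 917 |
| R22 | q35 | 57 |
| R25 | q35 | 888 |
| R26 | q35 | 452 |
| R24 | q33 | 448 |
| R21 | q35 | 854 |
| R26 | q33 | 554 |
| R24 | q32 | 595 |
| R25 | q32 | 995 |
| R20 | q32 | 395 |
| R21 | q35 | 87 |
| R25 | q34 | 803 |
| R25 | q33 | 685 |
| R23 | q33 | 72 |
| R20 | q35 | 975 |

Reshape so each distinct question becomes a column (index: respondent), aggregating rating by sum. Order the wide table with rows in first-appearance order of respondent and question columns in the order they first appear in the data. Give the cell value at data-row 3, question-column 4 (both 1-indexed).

1491

With rows in first-appearance order of respondent, row 3 is respondent=R22. question columns in first-appearance order: q34, q35, q32, q33; column 4 is q33.
Long rows with respondent=R22, question=q33: 426 + 687 + 378 = 1491.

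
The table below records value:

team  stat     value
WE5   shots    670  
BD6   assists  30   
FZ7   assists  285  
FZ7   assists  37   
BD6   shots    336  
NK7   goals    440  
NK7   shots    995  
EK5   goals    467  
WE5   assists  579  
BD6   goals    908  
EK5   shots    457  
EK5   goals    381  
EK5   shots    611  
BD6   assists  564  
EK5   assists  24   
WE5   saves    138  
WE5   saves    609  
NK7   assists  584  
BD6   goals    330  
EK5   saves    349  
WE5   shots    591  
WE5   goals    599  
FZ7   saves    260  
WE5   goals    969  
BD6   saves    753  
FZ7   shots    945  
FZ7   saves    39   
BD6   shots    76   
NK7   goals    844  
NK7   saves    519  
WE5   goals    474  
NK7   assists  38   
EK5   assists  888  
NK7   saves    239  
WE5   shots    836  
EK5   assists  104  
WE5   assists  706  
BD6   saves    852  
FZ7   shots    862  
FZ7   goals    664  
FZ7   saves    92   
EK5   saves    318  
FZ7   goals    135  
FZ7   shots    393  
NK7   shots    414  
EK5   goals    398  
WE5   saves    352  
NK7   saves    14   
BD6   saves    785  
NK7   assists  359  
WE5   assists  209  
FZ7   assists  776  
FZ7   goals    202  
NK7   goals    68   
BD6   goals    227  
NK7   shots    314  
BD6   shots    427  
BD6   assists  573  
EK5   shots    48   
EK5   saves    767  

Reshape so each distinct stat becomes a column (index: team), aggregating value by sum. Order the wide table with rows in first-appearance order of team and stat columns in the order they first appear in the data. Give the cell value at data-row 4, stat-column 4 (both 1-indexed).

With rows in first-appearance order of team, row 4 is team=NK7. stat columns in first-appearance order: shots, assists, goals, saves; column 4 is saves.
Long rows with team=NK7, stat=saves: 519 + 239 + 14 = 772.

772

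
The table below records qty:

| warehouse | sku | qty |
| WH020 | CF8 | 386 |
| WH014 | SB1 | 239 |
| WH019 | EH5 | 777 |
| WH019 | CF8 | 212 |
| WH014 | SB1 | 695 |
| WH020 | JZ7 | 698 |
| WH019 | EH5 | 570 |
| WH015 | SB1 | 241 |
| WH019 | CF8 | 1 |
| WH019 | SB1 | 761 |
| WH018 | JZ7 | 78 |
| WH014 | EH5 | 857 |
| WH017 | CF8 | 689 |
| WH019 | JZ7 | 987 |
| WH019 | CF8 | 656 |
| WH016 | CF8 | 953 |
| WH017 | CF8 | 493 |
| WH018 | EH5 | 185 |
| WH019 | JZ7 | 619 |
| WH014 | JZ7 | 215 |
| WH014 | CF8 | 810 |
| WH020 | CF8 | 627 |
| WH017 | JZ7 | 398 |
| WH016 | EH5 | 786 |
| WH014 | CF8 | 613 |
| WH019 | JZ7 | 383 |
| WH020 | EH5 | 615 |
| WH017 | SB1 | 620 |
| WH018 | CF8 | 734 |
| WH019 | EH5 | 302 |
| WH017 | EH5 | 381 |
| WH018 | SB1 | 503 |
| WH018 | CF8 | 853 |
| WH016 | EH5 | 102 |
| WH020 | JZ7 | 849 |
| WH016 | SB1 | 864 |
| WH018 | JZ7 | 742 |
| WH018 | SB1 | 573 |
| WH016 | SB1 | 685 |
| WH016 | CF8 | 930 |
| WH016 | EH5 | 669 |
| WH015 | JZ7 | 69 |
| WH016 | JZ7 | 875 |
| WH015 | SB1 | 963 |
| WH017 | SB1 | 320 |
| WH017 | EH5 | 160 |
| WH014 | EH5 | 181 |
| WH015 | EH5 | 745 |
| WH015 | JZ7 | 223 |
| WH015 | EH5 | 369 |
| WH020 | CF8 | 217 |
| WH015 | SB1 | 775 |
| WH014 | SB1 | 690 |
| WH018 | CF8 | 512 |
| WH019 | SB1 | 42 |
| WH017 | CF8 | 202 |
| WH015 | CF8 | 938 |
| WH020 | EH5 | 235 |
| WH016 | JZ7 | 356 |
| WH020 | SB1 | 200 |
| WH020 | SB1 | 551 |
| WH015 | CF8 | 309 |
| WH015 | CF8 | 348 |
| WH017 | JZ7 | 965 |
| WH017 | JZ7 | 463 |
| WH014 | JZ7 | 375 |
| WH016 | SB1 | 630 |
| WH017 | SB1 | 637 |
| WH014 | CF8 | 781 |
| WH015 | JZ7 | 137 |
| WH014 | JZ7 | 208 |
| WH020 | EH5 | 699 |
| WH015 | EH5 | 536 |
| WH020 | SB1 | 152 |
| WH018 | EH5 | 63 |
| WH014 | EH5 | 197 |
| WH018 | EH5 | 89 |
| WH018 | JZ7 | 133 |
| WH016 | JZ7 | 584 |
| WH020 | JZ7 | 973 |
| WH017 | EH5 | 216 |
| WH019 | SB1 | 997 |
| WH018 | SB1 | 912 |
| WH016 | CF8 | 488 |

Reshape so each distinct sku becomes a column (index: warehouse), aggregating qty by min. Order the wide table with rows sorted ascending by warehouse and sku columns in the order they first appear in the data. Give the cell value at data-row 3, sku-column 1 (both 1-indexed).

488

With rows sorted ascending by warehouse, row 3 is warehouse=WH016. sku columns in first-appearance order: CF8, SB1, EH5, JZ7; column 1 is CF8.
Long rows with warehouse=WH016, sku=CF8: min(953, 930, 488) = 488.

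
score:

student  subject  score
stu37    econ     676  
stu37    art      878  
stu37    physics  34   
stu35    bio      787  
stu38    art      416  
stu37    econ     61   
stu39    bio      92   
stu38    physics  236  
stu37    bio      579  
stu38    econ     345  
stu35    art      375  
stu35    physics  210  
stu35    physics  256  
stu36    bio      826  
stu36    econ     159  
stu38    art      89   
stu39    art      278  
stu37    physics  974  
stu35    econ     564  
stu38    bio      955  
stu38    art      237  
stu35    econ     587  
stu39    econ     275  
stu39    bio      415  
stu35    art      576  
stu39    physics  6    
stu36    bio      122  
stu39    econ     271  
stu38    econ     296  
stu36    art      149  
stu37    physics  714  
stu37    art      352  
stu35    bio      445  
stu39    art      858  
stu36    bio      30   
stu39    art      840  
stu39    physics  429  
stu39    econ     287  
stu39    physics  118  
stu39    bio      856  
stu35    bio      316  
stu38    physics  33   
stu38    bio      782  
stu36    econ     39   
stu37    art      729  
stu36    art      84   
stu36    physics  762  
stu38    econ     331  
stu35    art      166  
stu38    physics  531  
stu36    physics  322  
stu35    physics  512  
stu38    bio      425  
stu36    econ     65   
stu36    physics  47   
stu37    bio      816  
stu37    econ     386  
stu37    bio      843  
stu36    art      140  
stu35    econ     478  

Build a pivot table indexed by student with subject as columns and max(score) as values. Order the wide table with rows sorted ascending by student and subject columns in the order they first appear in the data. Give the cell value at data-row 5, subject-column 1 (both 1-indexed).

With rows sorted ascending by student, row 5 is student=stu39. subject columns in first-appearance order: econ, art, physics, bio; column 1 is econ.
Long rows with student=stu39, subject=econ: max(275, 271, 287) = 287.

287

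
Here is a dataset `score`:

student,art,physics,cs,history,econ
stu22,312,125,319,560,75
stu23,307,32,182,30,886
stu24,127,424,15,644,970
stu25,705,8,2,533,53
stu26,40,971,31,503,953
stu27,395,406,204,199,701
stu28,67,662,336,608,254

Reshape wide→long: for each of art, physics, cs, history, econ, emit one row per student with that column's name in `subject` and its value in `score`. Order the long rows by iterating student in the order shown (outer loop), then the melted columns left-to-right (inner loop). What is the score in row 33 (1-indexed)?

35 rows total (7 × 5). Row 33: index ⌊(33-1)/5⌋ = 6 into student → stu28; (33-1) mod 5 = 2 into the melted columns → cs.
So row 33 is (stu28, cs, 336); score = 336.

336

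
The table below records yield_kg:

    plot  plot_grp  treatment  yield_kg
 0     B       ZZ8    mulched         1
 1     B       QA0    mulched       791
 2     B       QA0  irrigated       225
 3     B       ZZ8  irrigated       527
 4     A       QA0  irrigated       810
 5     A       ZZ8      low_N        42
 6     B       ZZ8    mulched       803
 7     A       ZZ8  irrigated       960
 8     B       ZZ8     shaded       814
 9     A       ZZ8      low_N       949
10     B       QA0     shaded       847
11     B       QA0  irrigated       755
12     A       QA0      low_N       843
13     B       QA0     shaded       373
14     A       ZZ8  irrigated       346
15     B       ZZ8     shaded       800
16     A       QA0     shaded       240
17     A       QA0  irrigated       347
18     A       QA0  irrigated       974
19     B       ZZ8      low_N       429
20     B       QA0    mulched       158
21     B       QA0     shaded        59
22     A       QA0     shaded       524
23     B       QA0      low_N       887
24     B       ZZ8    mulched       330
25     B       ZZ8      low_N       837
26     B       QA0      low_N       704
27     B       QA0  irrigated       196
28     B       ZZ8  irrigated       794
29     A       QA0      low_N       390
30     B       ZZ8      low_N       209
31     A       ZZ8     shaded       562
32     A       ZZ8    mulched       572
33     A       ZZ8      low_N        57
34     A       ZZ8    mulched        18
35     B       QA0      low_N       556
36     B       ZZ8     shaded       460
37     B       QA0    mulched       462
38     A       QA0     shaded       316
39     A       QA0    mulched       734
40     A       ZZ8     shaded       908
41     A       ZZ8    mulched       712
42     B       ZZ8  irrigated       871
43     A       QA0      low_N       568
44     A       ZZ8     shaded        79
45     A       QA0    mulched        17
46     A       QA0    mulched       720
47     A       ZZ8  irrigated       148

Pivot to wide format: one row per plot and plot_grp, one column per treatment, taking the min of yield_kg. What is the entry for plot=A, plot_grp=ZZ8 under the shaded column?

79

Rows with plot=A, plot_grp=ZZ8 and treatment=shaded: yield_kg values are 562, 908, 79.
min(562, 908, 79) = 79.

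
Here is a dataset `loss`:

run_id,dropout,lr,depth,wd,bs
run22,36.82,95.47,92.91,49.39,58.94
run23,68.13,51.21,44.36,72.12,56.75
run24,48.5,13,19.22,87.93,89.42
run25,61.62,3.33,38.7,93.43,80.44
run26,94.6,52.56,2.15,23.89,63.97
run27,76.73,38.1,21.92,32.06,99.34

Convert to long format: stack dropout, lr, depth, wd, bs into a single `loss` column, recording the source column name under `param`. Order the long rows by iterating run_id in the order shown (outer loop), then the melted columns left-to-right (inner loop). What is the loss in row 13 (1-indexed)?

30 rows total (6 × 5). Row 13: index ⌊(13-1)/5⌋ = 2 into run_id → run24; (13-1) mod 5 = 2 into the melted columns → depth.
So row 13 is (run24, depth, 19.22); loss = 19.22.

19.22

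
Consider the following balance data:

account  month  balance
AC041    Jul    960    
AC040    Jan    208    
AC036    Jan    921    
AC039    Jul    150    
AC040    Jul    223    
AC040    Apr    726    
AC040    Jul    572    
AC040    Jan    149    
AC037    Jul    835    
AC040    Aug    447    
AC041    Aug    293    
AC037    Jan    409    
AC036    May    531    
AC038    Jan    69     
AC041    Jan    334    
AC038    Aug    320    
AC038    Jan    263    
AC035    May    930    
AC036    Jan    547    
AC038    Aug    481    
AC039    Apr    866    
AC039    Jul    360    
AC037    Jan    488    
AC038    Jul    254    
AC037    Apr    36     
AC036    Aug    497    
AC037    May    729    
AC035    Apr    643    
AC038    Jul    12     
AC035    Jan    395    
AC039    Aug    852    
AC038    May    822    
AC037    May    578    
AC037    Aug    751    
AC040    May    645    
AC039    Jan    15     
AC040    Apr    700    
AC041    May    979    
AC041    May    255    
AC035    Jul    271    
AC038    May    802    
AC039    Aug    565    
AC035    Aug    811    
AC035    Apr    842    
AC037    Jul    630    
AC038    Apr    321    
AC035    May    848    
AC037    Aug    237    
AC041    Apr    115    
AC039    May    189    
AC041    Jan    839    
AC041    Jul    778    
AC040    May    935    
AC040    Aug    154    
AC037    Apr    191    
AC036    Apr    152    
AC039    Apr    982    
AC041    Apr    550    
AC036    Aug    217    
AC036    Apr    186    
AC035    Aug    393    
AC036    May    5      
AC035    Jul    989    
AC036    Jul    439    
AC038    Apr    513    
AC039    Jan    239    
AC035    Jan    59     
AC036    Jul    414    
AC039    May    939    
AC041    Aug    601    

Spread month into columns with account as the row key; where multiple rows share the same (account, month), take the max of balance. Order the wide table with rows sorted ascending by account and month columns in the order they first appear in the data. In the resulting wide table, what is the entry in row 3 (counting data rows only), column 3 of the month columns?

191

With rows sorted ascending by account, row 3 is account=AC037. month columns in first-appearance order: Jul, Jan, Apr, Aug, May; column 3 is Apr.
Long rows with account=AC037, month=Apr: max(36, 191) = 191.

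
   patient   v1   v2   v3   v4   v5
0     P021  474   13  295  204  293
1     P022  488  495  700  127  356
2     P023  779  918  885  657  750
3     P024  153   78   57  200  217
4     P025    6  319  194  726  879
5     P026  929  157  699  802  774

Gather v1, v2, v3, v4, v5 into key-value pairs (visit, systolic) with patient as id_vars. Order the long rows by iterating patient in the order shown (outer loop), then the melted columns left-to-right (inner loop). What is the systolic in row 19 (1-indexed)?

200

30 rows total (6 × 5). Row 19: index ⌊(19-1)/5⌋ = 3 into patient → P024; (19-1) mod 5 = 3 into the melted columns → v4.
So row 19 is (P024, v4, 200); systolic = 200.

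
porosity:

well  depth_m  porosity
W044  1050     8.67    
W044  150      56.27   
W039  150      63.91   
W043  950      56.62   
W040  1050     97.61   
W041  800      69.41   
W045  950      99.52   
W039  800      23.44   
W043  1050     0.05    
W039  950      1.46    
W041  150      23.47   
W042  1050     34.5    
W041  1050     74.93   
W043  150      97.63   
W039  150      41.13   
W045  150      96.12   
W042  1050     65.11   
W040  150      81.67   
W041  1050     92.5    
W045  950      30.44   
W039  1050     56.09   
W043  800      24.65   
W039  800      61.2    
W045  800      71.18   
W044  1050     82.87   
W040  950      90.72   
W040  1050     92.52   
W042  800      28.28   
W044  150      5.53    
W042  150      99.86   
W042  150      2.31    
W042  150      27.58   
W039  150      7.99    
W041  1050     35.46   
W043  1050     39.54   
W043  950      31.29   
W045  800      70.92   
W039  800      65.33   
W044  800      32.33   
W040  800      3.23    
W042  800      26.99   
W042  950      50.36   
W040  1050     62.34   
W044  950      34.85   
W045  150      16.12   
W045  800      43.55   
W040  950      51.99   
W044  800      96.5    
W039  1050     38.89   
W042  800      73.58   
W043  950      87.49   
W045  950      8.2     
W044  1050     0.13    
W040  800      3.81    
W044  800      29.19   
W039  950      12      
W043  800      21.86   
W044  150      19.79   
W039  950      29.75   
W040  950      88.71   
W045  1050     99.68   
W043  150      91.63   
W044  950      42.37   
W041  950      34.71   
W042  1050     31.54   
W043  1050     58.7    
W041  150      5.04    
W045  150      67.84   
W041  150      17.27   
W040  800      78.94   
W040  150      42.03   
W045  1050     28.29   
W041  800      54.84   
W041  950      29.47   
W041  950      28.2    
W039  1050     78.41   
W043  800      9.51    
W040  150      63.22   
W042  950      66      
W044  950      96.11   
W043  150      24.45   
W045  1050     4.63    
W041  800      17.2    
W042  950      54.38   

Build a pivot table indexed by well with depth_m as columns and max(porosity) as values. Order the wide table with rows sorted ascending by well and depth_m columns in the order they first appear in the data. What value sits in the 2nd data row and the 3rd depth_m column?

With rows sorted ascending by well, row 2 is well=W040. depth_m columns in first-appearance order: 1050, 150, 950, 800; column 3 is 950.
Long rows with well=W040, depth_m=950: max(90.72, 51.99, 88.71) = 90.72.

90.72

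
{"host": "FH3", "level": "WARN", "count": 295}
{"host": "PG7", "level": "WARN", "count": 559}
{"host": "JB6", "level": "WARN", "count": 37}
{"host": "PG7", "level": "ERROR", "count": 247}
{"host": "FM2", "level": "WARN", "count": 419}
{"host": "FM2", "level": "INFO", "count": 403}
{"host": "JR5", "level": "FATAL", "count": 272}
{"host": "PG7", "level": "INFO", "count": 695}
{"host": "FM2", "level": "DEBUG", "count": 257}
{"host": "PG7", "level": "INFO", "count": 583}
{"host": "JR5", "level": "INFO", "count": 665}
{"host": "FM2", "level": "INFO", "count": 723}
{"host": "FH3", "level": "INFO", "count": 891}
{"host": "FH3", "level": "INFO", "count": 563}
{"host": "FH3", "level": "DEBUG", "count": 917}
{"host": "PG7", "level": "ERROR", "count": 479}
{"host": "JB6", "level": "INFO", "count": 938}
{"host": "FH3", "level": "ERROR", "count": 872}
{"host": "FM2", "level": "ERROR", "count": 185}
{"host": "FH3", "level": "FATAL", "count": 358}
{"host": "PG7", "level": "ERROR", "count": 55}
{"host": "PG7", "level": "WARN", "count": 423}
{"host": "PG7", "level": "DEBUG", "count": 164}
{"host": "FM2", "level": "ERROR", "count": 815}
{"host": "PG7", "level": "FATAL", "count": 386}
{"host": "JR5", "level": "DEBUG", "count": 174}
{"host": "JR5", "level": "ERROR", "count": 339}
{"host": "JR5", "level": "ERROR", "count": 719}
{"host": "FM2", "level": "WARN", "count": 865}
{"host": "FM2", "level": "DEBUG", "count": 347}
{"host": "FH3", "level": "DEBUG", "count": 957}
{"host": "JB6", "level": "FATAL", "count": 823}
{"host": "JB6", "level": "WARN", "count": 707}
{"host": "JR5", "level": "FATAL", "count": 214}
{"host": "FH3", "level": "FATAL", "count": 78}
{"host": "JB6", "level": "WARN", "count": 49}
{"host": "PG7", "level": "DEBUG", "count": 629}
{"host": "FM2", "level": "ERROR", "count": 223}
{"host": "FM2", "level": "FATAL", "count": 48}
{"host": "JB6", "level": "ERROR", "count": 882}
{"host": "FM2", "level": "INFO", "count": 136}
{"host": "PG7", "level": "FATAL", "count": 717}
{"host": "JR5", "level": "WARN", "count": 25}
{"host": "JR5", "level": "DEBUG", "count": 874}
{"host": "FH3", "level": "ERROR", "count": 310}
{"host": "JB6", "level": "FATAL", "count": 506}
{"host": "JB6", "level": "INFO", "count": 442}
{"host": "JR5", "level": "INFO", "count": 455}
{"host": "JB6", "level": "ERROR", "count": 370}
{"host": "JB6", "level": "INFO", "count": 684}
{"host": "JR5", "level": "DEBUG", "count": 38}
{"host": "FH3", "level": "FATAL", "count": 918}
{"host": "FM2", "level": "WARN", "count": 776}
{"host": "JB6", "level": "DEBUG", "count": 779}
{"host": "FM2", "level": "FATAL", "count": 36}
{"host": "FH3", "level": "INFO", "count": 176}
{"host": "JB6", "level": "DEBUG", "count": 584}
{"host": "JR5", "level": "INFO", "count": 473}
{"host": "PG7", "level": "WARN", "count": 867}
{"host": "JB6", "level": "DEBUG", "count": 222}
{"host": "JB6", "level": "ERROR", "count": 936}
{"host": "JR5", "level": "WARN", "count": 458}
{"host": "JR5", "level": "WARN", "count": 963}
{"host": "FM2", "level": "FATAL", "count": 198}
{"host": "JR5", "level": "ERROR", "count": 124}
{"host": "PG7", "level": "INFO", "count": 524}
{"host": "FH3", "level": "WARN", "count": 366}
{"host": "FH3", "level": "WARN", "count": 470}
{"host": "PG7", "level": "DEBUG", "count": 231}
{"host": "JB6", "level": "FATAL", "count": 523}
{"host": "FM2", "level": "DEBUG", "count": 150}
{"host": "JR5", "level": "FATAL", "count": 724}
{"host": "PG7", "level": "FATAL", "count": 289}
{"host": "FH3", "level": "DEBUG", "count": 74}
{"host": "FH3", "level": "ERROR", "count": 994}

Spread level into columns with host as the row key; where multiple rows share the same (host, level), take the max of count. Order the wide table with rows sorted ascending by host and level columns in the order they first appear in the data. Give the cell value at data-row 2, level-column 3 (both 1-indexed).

723

With rows sorted ascending by host, row 2 is host=FM2. level columns in first-appearance order: WARN, ERROR, INFO, FATAL, DEBUG; column 3 is INFO.
Long rows with host=FM2, level=INFO: max(403, 723, 136) = 723.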